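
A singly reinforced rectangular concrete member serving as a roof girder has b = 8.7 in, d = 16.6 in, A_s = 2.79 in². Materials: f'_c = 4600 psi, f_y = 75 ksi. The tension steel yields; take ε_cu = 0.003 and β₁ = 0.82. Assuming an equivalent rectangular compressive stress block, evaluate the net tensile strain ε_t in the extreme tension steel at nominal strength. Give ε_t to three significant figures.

ε_t ≈ 0.00364

a = A_s f_y/(0.85 f'_c b) = 6.151 in.
β₁ = 0.82, so c = a/β₁ = 6.151/0.82 = 7.501 in.
From the linear strain diagram with ε_cu = 0.003: ε_t = 0.003 (d − c)/c = 0.003 × (16.6 − 7.501)/7.501 = 0.00364.
ε_t < 0.004 — the section is over-reinforced for flexure under ACI limits.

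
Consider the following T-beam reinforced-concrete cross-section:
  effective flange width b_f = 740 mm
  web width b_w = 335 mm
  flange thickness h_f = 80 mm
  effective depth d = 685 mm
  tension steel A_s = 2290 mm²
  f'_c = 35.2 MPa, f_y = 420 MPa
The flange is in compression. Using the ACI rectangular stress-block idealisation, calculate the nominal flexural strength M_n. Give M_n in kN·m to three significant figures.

Tension: T = A_s f_y = 2290 × 420 = 961800 N.
Try a within the flange: a = T/(0.85 f'_c b_f) = 961800/(0.85 × 35.2 × 740) = 43.44 mm.
Since a = 43.44 ≤ h_f = 80 mm, the stress block lies entirely in the flange; analyse as a rectangular beam of width b_f.
M_n = T(d − a/2) = 961800 × (685 − 21.72) = 637.94 × 10⁶ N·mm.
M_n = 637.94 kN·m.

M_n ≈ 638 kN·m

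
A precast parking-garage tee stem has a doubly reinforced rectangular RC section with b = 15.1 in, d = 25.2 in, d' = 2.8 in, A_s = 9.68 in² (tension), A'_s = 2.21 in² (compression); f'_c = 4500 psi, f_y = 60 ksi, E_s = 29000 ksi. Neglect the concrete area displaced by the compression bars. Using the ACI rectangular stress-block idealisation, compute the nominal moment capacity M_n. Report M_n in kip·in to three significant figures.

M_n ≈ 12500 kip·in

Assume both steels yield.
a = (A_s − A'_s) f_y/(0.85 f'_c b) = (9.68 − 2.21) × 60/(0.85 × 4.5 × 15.1) = 7.760 in.
c = a/β₁ = 7.760/0.825 = 9.406 in; ε'_s = 0.003(c − d')/c = 0.0021 ≥ ε_y = 0.0021, so the compression steel yields.
M_n = (A_s − A'_s) f_y (d − a/2) + A'_s f_y (d − d') = 448.2 × (25.2 − 3.88) + 132.6 × (25.2 − 2.8) = 9555.6 + 2970.2 = 12525.8 kip·in.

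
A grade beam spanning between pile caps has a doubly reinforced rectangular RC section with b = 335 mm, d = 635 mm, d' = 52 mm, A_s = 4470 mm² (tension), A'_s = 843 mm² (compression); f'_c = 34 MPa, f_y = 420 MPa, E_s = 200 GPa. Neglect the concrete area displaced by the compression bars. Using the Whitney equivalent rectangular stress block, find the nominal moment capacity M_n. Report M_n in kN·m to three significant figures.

M_n ≈ 1050 kN·m

Assume both tension and compression steel yield.
Net tension couple steel: A_s − A'_s = 3627 mm².
a = (A_s − A'_s) f_y / (0.85 f'_c b) = 1523340/(0.85 × 34 × 335) = 157.35 mm.
c = a/β₁ = 157.35/0.807 = 194.98 mm; ε'_s = 0.003(c − d')/c = 0.0022 ≥ f_y/E_s = 0.0021, so compression steel does yield.
M_n = (A_s − A'_s) f_y (d − a/2) + A'_s f_y (d − d') = [1523340 × (635 − 78.675) + 354060 × (635 − 52)] × 10⁻⁶ = 847.47 + 206.42 = 1053.89 kN·m.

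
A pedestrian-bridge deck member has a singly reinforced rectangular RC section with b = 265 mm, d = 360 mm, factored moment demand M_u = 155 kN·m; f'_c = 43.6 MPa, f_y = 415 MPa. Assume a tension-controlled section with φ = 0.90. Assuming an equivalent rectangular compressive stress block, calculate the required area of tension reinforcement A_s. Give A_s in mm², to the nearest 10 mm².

M_n = M_u/φ = 155/0.90 = 172.222 kN·m.
With M_n = 0.85 f'_c a b (d − a/2), solve the quadratic for a:
a = d − √(d² − 2M_n/(0.85 f'_c b)) = 360 − √(360² − 2 × 172.222×10⁶/(0.85 × 43.6 × 265)) = 52.55 mm.
A_s = 0.85 f'_c a b / f_y = 0.85 × 43.6 × 52.55 × 265 / 415 = 1243.6 mm².

A_s ≈ 1240 mm²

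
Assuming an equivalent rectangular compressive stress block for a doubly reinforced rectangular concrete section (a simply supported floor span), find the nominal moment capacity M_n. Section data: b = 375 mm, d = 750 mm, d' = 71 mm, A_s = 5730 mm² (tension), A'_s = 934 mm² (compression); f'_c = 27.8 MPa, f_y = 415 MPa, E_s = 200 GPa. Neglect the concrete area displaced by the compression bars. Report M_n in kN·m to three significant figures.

Assume both tension and compression steel yield.
Net tension couple steel: A_s − A'_s = 4796 mm².
a = (A_s − A'_s) f_y / (0.85 f'_c b) = 1990340/(0.85 × 27.8 × 375) = 224.61 mm.
c = a/β₁ = 224.61/0.85 = 264.25 mm; ε'_s = 0.003(c − d')/c = 0.0022 ≥ f_y/E_s = 0.0021, so compression steel does yield.
M_n = (A_s − A'_s) f_y (d − a/2) + A'_s f_y (d − d') = [1990340 × (750 − 112.305) + 387610 × (750 − 71)] × 10⁻⁶ = 1269.23 + 263.19 = 1532.42 kN·m.

M_n ≈ 1530 kN·m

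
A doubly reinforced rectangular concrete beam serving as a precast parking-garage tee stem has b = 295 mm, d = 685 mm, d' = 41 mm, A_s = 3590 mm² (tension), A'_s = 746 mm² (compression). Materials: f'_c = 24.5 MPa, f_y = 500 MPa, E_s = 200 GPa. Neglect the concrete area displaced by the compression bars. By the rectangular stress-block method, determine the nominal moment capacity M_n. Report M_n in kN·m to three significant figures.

Assume both tension and compression steel yield.
Net tension couple steel: A_s − A'_s = 2844 mm².
a = (A_s − A'_s) f_y / (0.85 f'_c b) = 1422000/(0.85 × 24.5 × 295) = 231.47 mm.
c = a/β₁ = 231.47/0.85 = 272.32 mm; ε'_s = 0.003(c − d')/c = 0.0025 ≥ f_y/E_s = 0.0025, so compression steel does yield.
M_n = (A_s − A'_s) f_y (d − a/2) + A'_s f_y (d − d') = [1422000 × (685 − 115.735) + 373000 × (685 − 41)] × 10⁻⁶ = 809.49 + 240.21 = 1049.70 kN·m.

M_n ≈ 1050 kN·m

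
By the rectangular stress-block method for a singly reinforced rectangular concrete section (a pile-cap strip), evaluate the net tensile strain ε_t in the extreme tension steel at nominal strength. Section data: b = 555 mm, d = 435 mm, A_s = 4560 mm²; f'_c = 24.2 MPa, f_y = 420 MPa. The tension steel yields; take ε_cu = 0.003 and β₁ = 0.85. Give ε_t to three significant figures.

ε_t ≈ 0.00361

a = A_s f_y/(0.85 f'_c b) = 167.76 mm.
β₁ = 0.85, so c = a/β₁ = 167.76/0.85 = 197.36 mm.
From the linear strain diagram with ε_cu = 0.003: ε_t = 0.003 (d − c)/c = 0.003 × (435 − 197.36)/197.36 = 0.00361.
ε_t < 0.004 — the section is over-reinforced for flexure under ACI limits.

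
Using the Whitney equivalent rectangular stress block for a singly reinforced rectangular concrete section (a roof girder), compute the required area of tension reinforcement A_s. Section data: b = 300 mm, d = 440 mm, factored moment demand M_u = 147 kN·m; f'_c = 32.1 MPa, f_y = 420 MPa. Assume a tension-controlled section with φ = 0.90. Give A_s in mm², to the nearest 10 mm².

A_s ≈ 930 mm²

M_n = M_u/φ = 147/0.90 = 163.333 kN·m.
With M_n = 0.85 f'_c a b (d − a/2), solve the quadratic for a:
a = d − √(d² − 2M_n/(0.85 f'_c b)) = 440 − √(440² − 2 × 163.333×10⁶/(0.85 × 32.1 × 300)) = 47.96 mm.
A_s = 0.85 f'_c a b / f_y = 0.85 × 32.1 × 47.96 × 300 / 420 = 934.7 mm².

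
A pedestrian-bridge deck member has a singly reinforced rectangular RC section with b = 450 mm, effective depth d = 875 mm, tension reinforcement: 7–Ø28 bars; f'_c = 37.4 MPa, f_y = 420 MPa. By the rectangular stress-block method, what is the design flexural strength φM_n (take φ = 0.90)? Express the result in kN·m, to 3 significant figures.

φM_n ≈ 1320 kN·m

A_s = 7 × 616 = 4312 mm².
T = A_s f_y = 4312 × 420 = 1811040 N = 1811.04 kN.
From C = T: a = T/(0.85 f'_c b) = 1811040/(0.85 × 37.4 × 450) = 126.60 mm.
M_n = T(d − a/2) = 1811.04 kN × (875 − 63.3) mm = 1470.02 kN·m.
φM_n = 0.90 × 1470.02 = 1323.02 kN·m.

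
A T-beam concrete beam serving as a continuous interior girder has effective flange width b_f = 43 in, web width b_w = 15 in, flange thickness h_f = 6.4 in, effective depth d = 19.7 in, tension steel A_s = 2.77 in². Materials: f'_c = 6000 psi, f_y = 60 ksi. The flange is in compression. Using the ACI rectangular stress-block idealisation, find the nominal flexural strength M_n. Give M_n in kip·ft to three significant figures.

M_n ≈ 268 kip·ft

Tension: T = A_s f_y = 2.77 × 60 = 166.2 kips.
Try a within the flange: a = T/(0.85 f'_c b_f) = 166.2/(0.85 × 6 × 43) = 0.758 in.
Since a = 0.758 ≤ h_f = 6.4 in, the stress block lies entirely in the flange; analyse as a rectangular beam of width b_f.
M_n = T(d − a/2) = 166.2 × (19.7 − 0.379) = 3211.2 kip·in.
M_n = 3211.2/12 = 267.60 kip·ft.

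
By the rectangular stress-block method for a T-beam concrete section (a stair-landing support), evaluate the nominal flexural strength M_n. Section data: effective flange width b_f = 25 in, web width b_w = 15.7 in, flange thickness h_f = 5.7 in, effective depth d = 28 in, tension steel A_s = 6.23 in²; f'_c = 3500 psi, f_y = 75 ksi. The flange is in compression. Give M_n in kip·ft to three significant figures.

Tension: T = A_s f_y = 6.23 × 75 = 467.25 kips.
Try a within the flange: a = T/(0.85 f'_c b_f) = 467.25/(0.85 × 3.5 × 25) = 6.282 in.
a = 6.282 > h_f = 5.7 in: the block extends into the web. Split into flange-overhang and web parts.
C_f = 0.85 f'_c (b_f − b_w) h_f = 0.85 × 3.5 × (25 − 15.7) × 5.7 = 157.7 kips.
Remaining web compression depth: a_w = (T − C_f)/(0.85 f'_c b_w) = (467.25 − 157.7)/(0.85 × 3.5 × 15.7) = 6.627 in.
M_n = C_f(d − h_f/2) + (T − C_f)(d − a_w/2) = 157.7 × (28 − 2.85) + 309.55 × (28 − 3.3135) = 3966.2 + 7641.7 = 11607.9 kip·in.
M_n = 11607.9/12 = 967.33 kip·ft.

M_n ≈ 967 kip·ft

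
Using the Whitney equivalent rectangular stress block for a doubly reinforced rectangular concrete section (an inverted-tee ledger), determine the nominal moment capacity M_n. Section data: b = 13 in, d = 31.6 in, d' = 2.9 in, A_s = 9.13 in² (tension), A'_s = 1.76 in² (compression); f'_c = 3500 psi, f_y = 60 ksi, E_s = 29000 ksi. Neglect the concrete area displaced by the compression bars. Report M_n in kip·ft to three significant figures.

Assume both steels yield.
a = (A_s − A'_s) f_y/(0.85 f'_c b) = (9.13 − 1.76) × 60/(0.85 × 3.5 × 13) = 11.434 in.
c = a/β₁ = 11.434/0.85 = 13.452 in; ε'_s = 0.003(c − d')/c = 0.0024 ≥ ε_y = 0.0021, so the compression steel yields.
M_n = (A_s − A'_s) f_y (d − a/2) + A'_s f_y (d − d') = 442.2 × (31.6 − 5.717) + 105.6 × (31.6 − 2.9) = 11445.5 + 3030.7 = 14476.2 kip·in = 14476.2/12 = 1206.35 kip·ft.

M_n ≈ 1210 kip·ft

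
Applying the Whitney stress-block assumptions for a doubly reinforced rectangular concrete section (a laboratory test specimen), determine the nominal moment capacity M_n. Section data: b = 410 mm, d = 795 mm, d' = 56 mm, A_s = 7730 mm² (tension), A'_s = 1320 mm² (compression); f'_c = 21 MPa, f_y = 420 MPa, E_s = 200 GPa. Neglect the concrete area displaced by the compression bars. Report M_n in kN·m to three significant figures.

M_n ≈ 2050 kN·m

Assume both tension and compression steel yield.
Net tension couple steel: A_s − A'_s = 6410 mm².
a = (A_s − A'_s) f_y / (0.85 f'_c b) = 2692200/(0.85 × 21 × 410) = 367.86 mm.
c = a/β₁ = 367.86/0.85 = 432.78 mm; ε'_s = 0.003(c − d')/c = 0.0026 ≥ f_y/E_s = 0.0021, so compression steel does yield.
M_n = (A_s − A'_s) f_y (d − a/2) + A'_s f_y (d − d') = [2692200 × (795 − 183.93) + 554400 × (795 − 56)] × 10⁻⁶ = 1645.12 + 409.70 = 2054.82 kN·m.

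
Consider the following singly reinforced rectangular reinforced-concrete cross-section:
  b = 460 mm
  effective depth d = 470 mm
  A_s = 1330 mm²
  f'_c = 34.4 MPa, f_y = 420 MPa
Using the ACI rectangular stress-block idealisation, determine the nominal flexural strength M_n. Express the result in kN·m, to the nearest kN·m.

M_n ≈ 251 kN·m

T = A_s f_y = 1330 × 420 = 558600 N = 558.6 kN.
From C = T: a = T/(0.85 f'_c b) = 558600/(0.85 × 34.4 × 460) = 41.53 mm.
M_n = T(d − a/2) = 558.6 kN × (470 − 20.765) mm = 250.94 kN·m.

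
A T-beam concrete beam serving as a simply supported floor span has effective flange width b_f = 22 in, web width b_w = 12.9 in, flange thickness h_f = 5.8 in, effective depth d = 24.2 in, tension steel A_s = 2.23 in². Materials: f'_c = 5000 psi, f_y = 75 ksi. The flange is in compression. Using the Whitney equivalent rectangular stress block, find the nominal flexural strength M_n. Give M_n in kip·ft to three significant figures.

M_n ≈ 325 kip·ft

Tension: T = A_s f_y = 2.23 × 75 = 167.25 kips.
Try a within the flange: a = T/(0.85 f'_c b_f) = 167.25/(0.85 × 5 × 22) = 1.789 in.
Since a = 1.789 ≤ h_f = 5.8 in, the stress block lies entirely in the flange; analyse as a rectangular beam of width b_f.
M_n = T(d − a/2) = 167.25 × (24.2 − 0.8945) = 3897.8 kip·in.
M_n = 3897.8/12 = 324.82 kip·ft.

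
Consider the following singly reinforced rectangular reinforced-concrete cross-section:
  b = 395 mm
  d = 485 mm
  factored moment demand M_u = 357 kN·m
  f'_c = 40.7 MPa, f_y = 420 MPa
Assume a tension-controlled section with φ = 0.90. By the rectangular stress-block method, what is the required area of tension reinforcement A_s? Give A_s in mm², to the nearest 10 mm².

M_n = M_u/φ = 357/0.90 = 396.667 kN·m.
With M_n = 0.85 f'_c a b (d − a/2), solve the quadratic for a:
a = d − √(d² − 2M_n/(0.85 f'_c b)) = 485 − √(485² − 2 × 396.667×10⁶/(0.85 × 40.7 × 395)) = 64.09 mm.
A_s = 0.85 f'_c a b / f_y = 0.85 × 40.7 × 64.09 × 395 / 420 = 2085.2 mm².

A_s ≈ 2090 mm²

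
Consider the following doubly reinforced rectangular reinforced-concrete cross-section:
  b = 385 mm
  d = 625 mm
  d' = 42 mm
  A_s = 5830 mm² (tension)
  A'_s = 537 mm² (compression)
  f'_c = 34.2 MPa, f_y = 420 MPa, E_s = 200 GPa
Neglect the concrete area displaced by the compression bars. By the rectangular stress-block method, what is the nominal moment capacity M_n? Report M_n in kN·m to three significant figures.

M_n ≈ 1300 kN·m

Assume both tension and compression steel yield.
Net tension couple steel: A_s − A'_s = 5293 mm².
a = (A_s − A'_s) f_y / (0.85 f'_c b) = 2223060/(0.85 × 34.2 × 385) = 198.63 mm.
c = a/β₁ = 198.63/0.806 = 246.44 mm; ε'_s = 0.003(c − d')/c = 0.0025 ≥ f_y/E_s = 0.0021, so compression steel does yield.
M_n = (A_s − A'_s) f_y (d − a/2) + A'_s f_y (d − d') = [2223060 × (625 − 99.315) + 225540 × (625 − 42)] × 10⁻⁶ = 1168.63 + 131.49 = 1300.12 kN·m.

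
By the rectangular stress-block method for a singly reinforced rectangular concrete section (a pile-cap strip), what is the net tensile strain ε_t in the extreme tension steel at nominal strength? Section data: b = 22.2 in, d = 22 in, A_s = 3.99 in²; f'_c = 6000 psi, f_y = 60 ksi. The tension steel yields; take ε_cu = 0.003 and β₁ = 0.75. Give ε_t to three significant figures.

ε_t ≈ 0.0204

a = A_s f_y/(0.85 f'_c b) = 2.114 in.
β₁ = 0.75, so c = a/β₁ = 2.114/0.75 = 2.819 in.
From the linear strain diagram with ε_cu = 0.003: ε_t = 0.003 (d − c)/c = 0.003 × (22 − 2.819)/2.819 = 0.0204.
Since ε_t ≥ 0.005, the section is tension-controlled.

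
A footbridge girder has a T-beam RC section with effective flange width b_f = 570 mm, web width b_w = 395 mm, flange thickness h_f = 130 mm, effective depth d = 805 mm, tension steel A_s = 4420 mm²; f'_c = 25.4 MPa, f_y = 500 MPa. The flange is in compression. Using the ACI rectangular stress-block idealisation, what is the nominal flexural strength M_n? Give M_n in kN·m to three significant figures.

Tension: T = A_s f_y = 4420 × 500 = 2210000 N.
Try a within the flange: a = T/(0.85 f'_c b_f) = 2210000/(0.85 × 25.4 × 570) = 179.58 mm.
a = 179.58 > h_f = 130 mm: the block extends into the web. Split into flange-overhang and web parts.
C_f = 0.85 f'_c (b_f − b_w) h_f = 0.85 × 25.4 × (570 − 395) × 130 = 491173 N.
Remaining web compression depth: a_w = (T − C_f)/(0.85 f'_c b_w) = (2210000 − 491173)/(0.85 × 25.4 × 395) = 201.55 mm.
M_n = C_f(d − h_f/2) + (T − C_f)(d − a_w/2) = 491173 × (805 − 65) + 1718827 × (805 − 100.775) = 363.47 + 1210.44 = 1573.91 × 10⁶ N·mm.
M_n = 1573.91 kN·m.

M_n ≈ 1570 kN·m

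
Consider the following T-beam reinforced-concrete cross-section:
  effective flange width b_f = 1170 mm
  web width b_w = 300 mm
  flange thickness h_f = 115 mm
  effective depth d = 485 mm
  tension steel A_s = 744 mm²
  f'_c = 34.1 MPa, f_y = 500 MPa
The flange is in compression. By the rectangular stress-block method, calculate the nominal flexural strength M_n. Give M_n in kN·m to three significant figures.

Tension: T = A_s f_y = 744 × 500 = 372000 N.
Try a within the flange: a = T/(0.85 f'_c b_f) = 372000/(0.85 × 34.1 × 1170) = 10.97 mm.
Since a = 10.97 ≤ h_f = 115 mm, the stress block lies entirely in the flange; analyse as a rectangular beam of width b_f.
M_n = T(d − a/2) = 372000 × (485 − 5.485) = 178.38 × 10⁶ N·mm.
M_n = 178.38 kN·m.

M_n ≈ 178 kN·m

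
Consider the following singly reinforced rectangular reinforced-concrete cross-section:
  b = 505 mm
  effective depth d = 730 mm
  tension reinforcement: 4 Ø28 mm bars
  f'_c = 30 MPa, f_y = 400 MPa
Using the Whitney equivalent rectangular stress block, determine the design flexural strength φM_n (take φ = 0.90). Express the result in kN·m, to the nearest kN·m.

φM_n ≈ 614 kN·m

A_s = 4 × 616 = 2464 mm².
T = A_s f_y = 2464 × 400 = 985600 N = 985.6 kN.
From C = T: a = T/(0.85 f'_c b) = 985600/(0.85 × 30 × 505) = 76.54 mm.
M_n = T(d − a/2) = 985.6 kN × (730 − 38.27) mm = 681.77 kN·m.
φM_n = 0.90 × 681.77 = 613.59 kN·m.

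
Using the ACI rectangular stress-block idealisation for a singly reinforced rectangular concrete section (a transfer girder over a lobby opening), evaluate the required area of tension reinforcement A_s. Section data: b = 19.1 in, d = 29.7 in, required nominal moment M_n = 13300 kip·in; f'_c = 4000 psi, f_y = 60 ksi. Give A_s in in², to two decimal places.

From M_n = 0.85 f'_c a b (d − a/2):
a = d − √(d² − 2M_n/(0.85 f'_c b)) = 29.7 − √(29.7² − 2 × 13300/(0.85 × 4 × 19.1)) = 7.963 in.
A_s = 0.85 f'_c a b / f_y = 0.85 × 4 × 7.963 × 19.1 / 60 = 8.619 in².

A_s ≈ 8.62 in²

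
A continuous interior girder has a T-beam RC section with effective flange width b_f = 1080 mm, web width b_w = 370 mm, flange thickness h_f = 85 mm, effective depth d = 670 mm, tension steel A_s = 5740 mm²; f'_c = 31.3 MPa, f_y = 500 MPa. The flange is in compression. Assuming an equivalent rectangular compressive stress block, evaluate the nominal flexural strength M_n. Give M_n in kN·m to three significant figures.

Tension: T = A_s f_y = 5740 × 500 = 2870000 N.
Try a within the flange: a = T/(0.85 f'_c b_f) = 2870000/(0.85 × 31.3 × 1080) = 99.88 mm.
a = 99.88 > h_f = 85 mm: the block extends into the web. Split into flange-overhang and web parts.
C_f = 0.85 f'_c (b_f − b_w) h_f = 0.85 × 31.3 × (1080 − 370) × 85 = 1605612 N.
Remaining web compression depth: a_w = (T − C_f)/(0.85 f'_c b_w) = (2870000 − 1605612)/(0.85 × 31.3 × 370) = 128.44 mm.
M_n = C_f(d − h_f/2) + (T − C_f)(d − a_w/2) = 1605612 × (670 − 42.5) + 1264388 × (670 − 64.22) = 1007.52 + 765.94 = 1773.46 × 10⁶ N·mm.
M_n = 1773.46 kN·m.

M_n ≈ 1770 kN·m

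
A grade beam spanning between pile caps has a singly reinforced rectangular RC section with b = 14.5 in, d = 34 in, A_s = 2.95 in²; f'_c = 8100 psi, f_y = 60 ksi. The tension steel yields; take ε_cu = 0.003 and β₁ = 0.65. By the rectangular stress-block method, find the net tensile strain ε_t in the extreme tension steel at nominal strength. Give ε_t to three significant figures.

ε_t ≈ 0.0344

a = A_s f_y/(0.85 f'_c b) = 1.773 in.
β₁ = 0.65, so c = a/β₁ = 1.773/0.65 = 2.728 in.
From the linear strain diagram with ε_cu = 0.003: ε_t = 0.003 (d − c)/c = 0.003 × (34 − 2.728)/2.728 = 0.0344.
Since ε_t ≥ 0.005, the section is tension-controlled.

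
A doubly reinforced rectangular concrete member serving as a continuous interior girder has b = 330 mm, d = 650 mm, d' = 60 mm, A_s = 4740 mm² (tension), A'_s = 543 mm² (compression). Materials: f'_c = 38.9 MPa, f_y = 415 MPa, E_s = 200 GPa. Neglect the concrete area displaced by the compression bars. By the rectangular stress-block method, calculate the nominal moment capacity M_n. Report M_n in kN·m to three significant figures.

M_n ≈ 1130 kN·m

Assume both tension and compression steel yield.
Net tension couple steel: A_s − A'_s = 4197 mm².
a = (A_s − A'_s) f_y / (0.85 f'_c b) = 1741755/(0.85 × 38.9 × 330) = 159.63 mm.
c = a/β₁ = 159.63/0.772 = 206.77 mm; ε'_s = 0.003(c − d')/c = 0.0021 ≥ f_y/E_s = 0.0021, so compression steel does yield.
M_n = (A_s − A'_s) f_y (d − a/2) + A'_s f_y (d − d') = [1741755 × (650 − 79.815) + 225345 × (650 − 60)] × 10⁻⁶ = 993.12 + 132.95 = 1126.07 kN·m.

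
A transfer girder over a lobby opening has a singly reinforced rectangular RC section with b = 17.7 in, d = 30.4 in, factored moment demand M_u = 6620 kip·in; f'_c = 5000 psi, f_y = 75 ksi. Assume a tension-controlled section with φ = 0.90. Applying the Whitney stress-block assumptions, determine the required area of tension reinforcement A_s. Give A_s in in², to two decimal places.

A_s ≈ 3.42 in²

M_n = M_u/φ = 6620/0.90 = 7355.56 kip·in.
From M_n = 0.85 f'_c a b (d − a/2):
a = d − √(d² − 2M_n/(0.85 f'_c b)) = 30.4 − √(30.4² − 2 × 7355.56/(0.85 × 5 × 17.7)) = 3.407 in.
A_s = 0.85 f'_c a b / f_y = 0.85 × 5 × 3.407 × 17.7 / 75 = 3.417 in².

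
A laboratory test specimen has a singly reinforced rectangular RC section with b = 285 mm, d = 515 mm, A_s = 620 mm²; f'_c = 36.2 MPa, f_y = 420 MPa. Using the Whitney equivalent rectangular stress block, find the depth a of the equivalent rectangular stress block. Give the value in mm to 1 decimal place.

T = A_s f_y = 620 × 420 = 260400 N = 260.4 kN.
Setting C = 0.85 f'_c a b equal to T: a = 260400/(0.85 × 36.2 × 285) = 29.7 mm.

a ≈ 29.7 mm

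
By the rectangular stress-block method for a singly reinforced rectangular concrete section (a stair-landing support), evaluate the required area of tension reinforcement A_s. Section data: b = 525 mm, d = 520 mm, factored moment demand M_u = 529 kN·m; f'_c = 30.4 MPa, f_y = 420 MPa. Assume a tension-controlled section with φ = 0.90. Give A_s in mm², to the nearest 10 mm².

M_n = M_u/φ = 529/0.90 = 587.778 kN·m.
With M_n = 0.85 f'_c a b (d − a/2), solve the quadratic for a:
a = d − √(d² − 2M_n/(0.85 f'_c b)) = 520 − √(520² − 2 × 587.778×10⁶/(0.85 × 30.4 × 525)) = 91.34 mm.
A_s = 0.85 f'_c a b / f_y = 0.85 × 30.4 × 91.34 × 525 / 420 = 2950.3 mm².

A_s ≈ 2950 mm²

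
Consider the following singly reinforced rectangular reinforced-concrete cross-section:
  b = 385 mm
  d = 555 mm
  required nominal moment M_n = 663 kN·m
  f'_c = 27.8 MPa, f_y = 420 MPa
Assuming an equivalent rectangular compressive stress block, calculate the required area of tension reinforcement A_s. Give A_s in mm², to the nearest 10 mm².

A_s ≈ 3300 mm²

With M_n = 0.85 f'_c a b (d − a/2), solve the quadratic for a:
a = d − √(d² − 2M_n/(0.85 f'_c b)) = 555 − √(555² − 2 × 663×10⁶/(0.85 × 27.8 × 385)) = 152.17 mm.
A_s = 0.85 f'_c a b / f_y = 0.85 × 27.8 × 152.17 × 385 / 420 = 3296.1 mm².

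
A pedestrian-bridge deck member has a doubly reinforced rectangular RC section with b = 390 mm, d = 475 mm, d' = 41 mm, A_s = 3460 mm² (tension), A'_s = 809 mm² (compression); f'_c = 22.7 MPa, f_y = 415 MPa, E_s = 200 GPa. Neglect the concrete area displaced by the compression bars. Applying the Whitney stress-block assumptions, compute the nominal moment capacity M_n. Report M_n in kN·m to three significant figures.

Assume both tension and compression steel yield.
Net tension couple steel: A_s − A'_s = 2651 mm².
a = (A_s − A'_s) f_y / (0.85 f'_c b) = 1100165/(0.85 × 22.7 × 390) = 146.20 mm.
c = a/β₁ = 146.20/0.85 = 172.00 mm; ε'_s = 0.003(c − d')/c = 0.0023 ≥ f_y/E_s = 0.0021, so compression steel does yield.
M_n = (A_s − A'_s) f_y (d − a/2) + A'_s f_y (d − d') = [1100165 × (475 − 73.1) + 335735 × (475 − 41)] × 10⁻⁶ = 442.16 + 145.71 = 587.87 kN·m.

M_n ≈ 588 kN·m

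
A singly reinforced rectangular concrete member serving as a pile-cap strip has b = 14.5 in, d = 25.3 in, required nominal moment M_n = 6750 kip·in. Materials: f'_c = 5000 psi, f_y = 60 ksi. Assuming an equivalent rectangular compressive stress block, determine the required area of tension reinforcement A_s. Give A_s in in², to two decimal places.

From M_n = 0.85 f'_c a b (d − a/2):
a = d − √(d² − 2M_n/(0.85 f'_c b)) = 25.3 − √(25.3² − 2 × 6750/(0.85 × 5 × 14.5)) = 4.781 in.
A_s = 0.85 f'_c a b / f_y = 0.85 × 5 × 4.781 × 14.5 / 60 = 4.910 in².

A_s ≈ 4.91 in²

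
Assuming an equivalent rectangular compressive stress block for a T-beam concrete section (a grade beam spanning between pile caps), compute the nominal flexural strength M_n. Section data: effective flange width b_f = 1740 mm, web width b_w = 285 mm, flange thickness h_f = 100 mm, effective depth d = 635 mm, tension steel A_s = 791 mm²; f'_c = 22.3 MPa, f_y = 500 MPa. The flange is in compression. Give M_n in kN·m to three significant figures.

M_n ≈ 249 kN·m

Tension: T = A_s f_y = 791 × 500 = 395500 N.
Try a within the flange: a = T/(0.85 f'_c b_f) = 395500/(0.85 × 22.3 × 1740) = 11.99 mm.
Since a = 11.99 ≤ h_f = 100 mm, the stress block lies entirely in the flange; analyse as a rectangular beam of width b_f.
M_n = T(d − a/2) = 395500 × (635 − 5.995) = 248.77 × 10⁶ N·mm.
M_n = 248.77 kN·m.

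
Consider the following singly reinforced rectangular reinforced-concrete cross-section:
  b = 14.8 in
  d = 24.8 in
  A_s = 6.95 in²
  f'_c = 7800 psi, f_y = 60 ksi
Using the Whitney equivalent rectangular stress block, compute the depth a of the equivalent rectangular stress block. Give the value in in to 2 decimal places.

T = A_s f_y = 6.95 × 60 = 417 kips.
a = T/(0.85 f'_c b) = 417/(0.85 × 7.8 × 14.8) = 4.25 in.

a ≈ 4.25 in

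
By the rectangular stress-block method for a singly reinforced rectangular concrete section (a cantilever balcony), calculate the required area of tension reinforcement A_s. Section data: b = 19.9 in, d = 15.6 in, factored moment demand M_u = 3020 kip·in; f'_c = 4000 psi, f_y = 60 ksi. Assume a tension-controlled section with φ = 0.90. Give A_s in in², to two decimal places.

A_s ≈ 4.05 in²

M_n = M_u/φ = 3020/0.90 = 3355.56 kip·in.
From M_n = 0.85 f'_c a b (d − a/2):
a = d − √(d² − 2M_n/(0.85 f'_c b)) = 15.6 − √(15.6² − 2 × 3355.56/(0.85 × 4 × 19.9)) = 3.593 in.
A_s = 0.85 f'_c a b / f_y = 0.85 × 4 × 3.593 × 19.9 / 60 = 4.052 in².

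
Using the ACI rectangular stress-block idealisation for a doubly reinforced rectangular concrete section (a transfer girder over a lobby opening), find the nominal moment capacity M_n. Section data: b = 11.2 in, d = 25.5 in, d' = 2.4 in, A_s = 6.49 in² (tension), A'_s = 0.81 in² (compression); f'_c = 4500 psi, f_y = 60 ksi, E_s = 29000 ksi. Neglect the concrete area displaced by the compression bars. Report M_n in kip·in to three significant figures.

Assume both steels yield.
a = (A_s − A'_s) f_y/(0.85 f'_c b) = (6.49 − 0.81) × 60/(0.85 × 4.5 × 11.2) = 7.955 in.
c = a/β₁ = 7.955/0.825 = 9.642 in; ε'_s = 0.003(c − d')/c = 0.0023 ≥ ε_y = 0.0021, so the compression steel yields.
M_n = (A_s − A'_s) f_y (d − a/2) + A'_s f_y (d − d') = 340.8 × (25.5 − 3.9775) + 48.6 × (25.5 − 2.4) = 7334.9 + 1122.7 = 8457.6 kip·in.

M_n ≈ 8460 kip·in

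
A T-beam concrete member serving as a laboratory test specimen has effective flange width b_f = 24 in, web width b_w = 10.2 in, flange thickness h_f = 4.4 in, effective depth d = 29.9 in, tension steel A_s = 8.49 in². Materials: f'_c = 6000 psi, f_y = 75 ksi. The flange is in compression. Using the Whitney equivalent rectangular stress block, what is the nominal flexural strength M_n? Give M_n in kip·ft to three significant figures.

Tension: T = A_s f_y = 8.49 × 75 = 636.75 kips.
Try a within the flange: a = T/(0.85 f'_c b_f) = 636.75/(0.85 × 6 × 24) = 5.202 in.
a = 5.202 > h_f = 4.4 in: the block extends into the web. Split into flange-overhang and web parts.
C_f = 0.85 f'_c (b_f − b_w) h_f = 0.85 × 6 × (24 − 10.2) × 4.4 = 309.7 kips.
Remaining web compression depth: a_w = (T − C_f)/(0.85 f'_c b_w) = (636.75 − 309.7)/(0.85 × 6 × 10.2) = 6.287 in.
M_n = C_f(d − h_f/2) + (T − C_f)(d − a_w/2) = 309.7 × (29.9 − 2.2) + 327.05 × (29.9 − 3.1435) = 8578.7 + 8750.7 = 17329.4 kip·in.
M_n = 17329.4/12 = 1444.12 kip·ft.

M_n ≈ 1440 kip·ft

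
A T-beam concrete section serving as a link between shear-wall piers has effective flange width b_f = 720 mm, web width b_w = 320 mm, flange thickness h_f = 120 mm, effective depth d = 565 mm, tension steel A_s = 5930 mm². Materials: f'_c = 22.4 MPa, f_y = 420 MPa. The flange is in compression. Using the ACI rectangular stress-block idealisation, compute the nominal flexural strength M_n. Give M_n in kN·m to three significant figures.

M_n ≈ 1150 kN·m

Tension: T = A_s f_y = 5930 × 420 = 2490600 N.
Try a within the flange: a = T/(0.85 f'_c b_f) = 2490600/(0.85 × 22.4 × 720) = 181.68 mm.
a = 181.68 > h_f = 120 mm: the block extends into the web. Split into flange-overhang and web parts.
C_f = 0.85 f'_c (b_f − b_w) h_f = 0.85 × 22.4 × (720 − 320) × 120 = 913920 N.
Remaining web compression depth: a_w = (T − C_f)/(0.85 f'_c b_w) = (2490600 − 913920)/(0.85 × 22.4 × 320) = 258.78 mm.
M_n = C_f(d − h_f/2) + (T − C_f)(d − a_w/2) = 913920 × (565 − 60) + 1576680 × (565 − 129.39) = 461.53 + 686.82 = 1148.35 × 10⁶ N·mm.
M_n = 1148.35 kN·m.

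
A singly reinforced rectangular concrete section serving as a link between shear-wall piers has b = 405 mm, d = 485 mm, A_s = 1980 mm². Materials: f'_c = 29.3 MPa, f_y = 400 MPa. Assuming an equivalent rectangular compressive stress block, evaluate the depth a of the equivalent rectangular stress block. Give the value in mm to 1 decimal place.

a ≈ 78.5 mm

T = A_s f_y = 1980 × 400 = 792000 N = 792 kN.
Setting C = 0.85 f'_c a b equal to T: a = 792000/(0.85 × 29.3 × 405) = 78.5 mm.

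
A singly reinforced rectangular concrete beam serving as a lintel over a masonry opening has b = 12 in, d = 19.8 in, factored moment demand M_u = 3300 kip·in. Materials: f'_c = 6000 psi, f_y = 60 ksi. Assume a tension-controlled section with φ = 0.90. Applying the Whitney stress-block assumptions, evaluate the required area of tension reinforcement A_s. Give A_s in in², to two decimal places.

A_s ≈ 3.37 in²

M_n = M_u/φ = 3300/0.90 = 3666.67 kip·in.
From M_n = 0.85 f'_c a b (d − a/2):
a = d − √(d² − 2M_n/(0.85 f'_c b)) = 19.8 − √(19.8² − 2 × 3666.67/(0.85 × 6 × 12)) = 3.301 in.
A_s = 0.85 f'_c a b / f_y = 0.85 × 6 × 3.301 × 12 / 60 = 3.367 in².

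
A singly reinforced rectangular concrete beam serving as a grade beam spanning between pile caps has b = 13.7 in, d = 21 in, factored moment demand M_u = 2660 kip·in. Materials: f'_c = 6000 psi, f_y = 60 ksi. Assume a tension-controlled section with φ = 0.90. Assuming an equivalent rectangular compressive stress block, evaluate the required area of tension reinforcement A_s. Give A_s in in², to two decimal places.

M_n = M_u/φ = 2660/0.90 = 2955.56 kip·in.
From M_n = 0.85 f'_c a b (d − a/2):
a = d − √(d² − 2M_n/(0.85 f'_c b)) = 21 − √(21² − 2 × 2955.56/(0.85 × 6 × 13.7)) = 2.121 in.
A_s = 0.85 f'_c a b / f_y = 0.85 × 6 × 2.121 × 13.7 / 60 = 2.470 in².

A_s ≈ 2.47 in²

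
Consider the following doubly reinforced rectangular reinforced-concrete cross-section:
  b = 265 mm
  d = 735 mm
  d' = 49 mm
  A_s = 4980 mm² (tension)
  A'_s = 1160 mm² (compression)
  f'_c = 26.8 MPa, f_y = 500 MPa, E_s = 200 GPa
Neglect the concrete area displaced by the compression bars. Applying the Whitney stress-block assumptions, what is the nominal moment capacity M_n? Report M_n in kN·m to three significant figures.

Assume both tension and compression steel yield.
Net tension couple steel: A_s − A'_s = 3820 mm².
a = (A_s − A'_s) f_y / (0.85 f'_c b) = 1910000/(0.85 × 26.8 × 265) = 316.40 mm.
c = a/β₁ = 316.40/0.85 = 372.24 mm; ε'_s = 0.003(c − d')/c = 0.0026 ≥ f_y/E_s = 0.0025, so compression steel does yield.
M_n = (A_s − A'_s) f_y (d − a/2) + A'_s f_y (d − d') = [1910000 × (735 − 158.2) + 580000 × (735 − 49)] × 10⁻⁶ = 1101.69 + 397.88 = 1499.57 kN·m.

M_n ≈ 1500 kN·m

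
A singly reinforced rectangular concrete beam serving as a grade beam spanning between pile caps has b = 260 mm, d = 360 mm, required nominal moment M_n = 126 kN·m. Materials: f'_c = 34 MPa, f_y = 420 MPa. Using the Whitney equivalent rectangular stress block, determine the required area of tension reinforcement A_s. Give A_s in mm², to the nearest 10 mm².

A_s ≈ 900 mm²

With M_n = 0.85 f'_c a b (d − a/2), solve the quadratic for a:
a = d − √(d² − 2M_n/(0.85 f'_c b)) = 360 − √(360² − 2 × 126×10⁶/(0.85 × 34 × 260)) = 50.06 mm.
A_s = 0.85 f'_c a b / f_y = 0.85 × 34 × 50.06 × 260 / 420 = 895.6 mm².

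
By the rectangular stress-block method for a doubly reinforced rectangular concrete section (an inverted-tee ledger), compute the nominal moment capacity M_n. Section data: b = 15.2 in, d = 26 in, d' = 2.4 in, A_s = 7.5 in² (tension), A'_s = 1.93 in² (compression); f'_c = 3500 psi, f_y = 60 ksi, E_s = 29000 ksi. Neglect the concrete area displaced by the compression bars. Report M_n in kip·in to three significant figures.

M_n ≈ 10200 kip·in

Assume both steels yield.
a = (A_s − A'_s) f_y/(0.85 f'_c b) = (7.5 − 1.93) × 60/(0.85 × 3.5 × 15.2) = 7.391 in.
c = a/β₁ = 7.391/0.85 = 8.695 in; ε'_s = 0.003(c − d')/c = 0.0022 ≥ ε_y = 0.0021, so the compression steel yields.
M_n = (A_s − A'_s) f_y (d − a/2) + A'_s f_y (d − d') = 334.2 × (26 − 3.6955) + 115.8 × (26 − 2.4) = 7454.2 + 2732.9 = 10187.1 kip·in.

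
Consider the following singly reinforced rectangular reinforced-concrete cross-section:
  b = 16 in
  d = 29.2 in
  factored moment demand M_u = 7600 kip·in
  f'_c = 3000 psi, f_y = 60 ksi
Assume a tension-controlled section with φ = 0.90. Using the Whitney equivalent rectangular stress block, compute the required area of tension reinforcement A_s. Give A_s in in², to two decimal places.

M_n = M_u/φ = 7600/0.90 = 8444.44 kip·in.
From M_n = 0.85 f'_c a b (d − a/2):
a = d − √(d² − 2M_n/(0.85 f'_c b)) = 29.2 − √(29.2² − 2 × 8444.44/(0.85 × 3 × 16)) = 8.255 in.
A_s = 0.85 f'_c a b / f_y = 0.85 × 3 × 8.255 × 16 / 60 = 5.613 in².

A_s ≈ 5.61 in²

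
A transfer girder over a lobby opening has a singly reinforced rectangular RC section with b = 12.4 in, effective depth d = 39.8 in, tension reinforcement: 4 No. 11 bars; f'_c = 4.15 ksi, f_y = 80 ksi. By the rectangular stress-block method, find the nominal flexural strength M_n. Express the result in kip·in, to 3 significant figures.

M_n ≈ 17000 kip·in

A_s = 4 × 1.56 = 6.24 in².
T = A_s f_y = 6.24 × 80 = 499.2 kips.
a = T/(0.85 f'_c b) = 499.2/(0.85 × 4.15 × 12.4) = 11.413 in.
M_n = T(d − a/2) = 499.2 × (39.8 − 5.7065) = 17019.5 kip·in.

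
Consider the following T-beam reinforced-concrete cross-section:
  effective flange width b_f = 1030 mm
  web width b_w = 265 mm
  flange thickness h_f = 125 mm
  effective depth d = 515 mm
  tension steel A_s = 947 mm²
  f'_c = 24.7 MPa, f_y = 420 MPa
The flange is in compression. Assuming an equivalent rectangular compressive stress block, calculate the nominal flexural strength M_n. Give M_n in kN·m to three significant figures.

Tension: T = A_s f_y = 947 × 420 = 397740 N.
Try a within the flange: a = T/(0.85 f'_c b_f) = 397740/(0.85 × 24.7 × 1030) = 18.39 mm.
Since a = 18.39 ≤ h_f = 125 mm, the stress block lies entirely in the flange; analyse as a rectangular beam of width b_f.
M_n = T(d − a/2) = 397740 × (515 − 9.195) = 201.18 × 10⁶ N·mm.
M_n = 201.18 kN·m.

M_n ≈ 201 kN·m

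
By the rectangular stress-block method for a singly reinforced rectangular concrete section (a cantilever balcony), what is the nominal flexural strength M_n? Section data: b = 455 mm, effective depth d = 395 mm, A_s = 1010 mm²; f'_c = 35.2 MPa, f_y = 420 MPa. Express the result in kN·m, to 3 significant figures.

M_n ≈ 161 kN·m

T = A_s f_y = 1010 × 420 = 424200 N = 424.2 kN.
From C = T: a = T/(0.85 f'_c b) = 424200/(0.85 × 35.2 × 455) = 31.16 mm.
M_n = T(d − a/2) = 424.2 kN × (395 − 15.58) mm = 160.95 kN·m.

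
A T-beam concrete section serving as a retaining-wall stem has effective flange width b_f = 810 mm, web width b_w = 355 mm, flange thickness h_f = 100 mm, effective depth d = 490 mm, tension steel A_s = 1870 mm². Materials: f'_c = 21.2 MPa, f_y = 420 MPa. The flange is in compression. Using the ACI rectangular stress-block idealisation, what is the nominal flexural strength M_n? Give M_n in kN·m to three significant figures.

Tension: T = A_s f_y = 1870 × 420 = 785400 N.
Try a within the flange: a = T/(0.85 f'_c b_f) = 785400/(0.85 × 21.2 × 810) = 53.81 mm.
Since a = 53.81 ≤ h_f = 100 mm, the stress block lies entirely in the flange; analyse as a rectangular beam of width b_f.
M_n = T(d − a/2) = 785400 × (490 − 26.905) = 363.71 × 10⁶ N·mm.
M_n = 363.71 kN·m.

M_n ≈ 364 kN·m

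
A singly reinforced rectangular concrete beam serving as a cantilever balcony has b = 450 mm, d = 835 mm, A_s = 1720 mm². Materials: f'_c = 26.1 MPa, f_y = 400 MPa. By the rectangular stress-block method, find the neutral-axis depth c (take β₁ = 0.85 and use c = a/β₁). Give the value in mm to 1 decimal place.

T = A_s f_y = 1720 × 400 = 688000 N = 688 kN.
Setting C = 0.85 f'_c a b equal to T: a = 688000/(0.85 × 26.1 × 450) = 68.915 mm.
With β₁ = 0.85, c = a/β₁ = 68.915/0.85 = 81.1 mm.

c ≈ 81.1 mm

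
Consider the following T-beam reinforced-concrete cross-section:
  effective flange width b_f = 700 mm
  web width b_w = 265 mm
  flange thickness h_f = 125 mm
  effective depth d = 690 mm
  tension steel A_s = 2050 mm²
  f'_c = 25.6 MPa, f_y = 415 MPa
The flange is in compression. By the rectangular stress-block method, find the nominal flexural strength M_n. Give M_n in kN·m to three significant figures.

Tension: T = A_s f_y = 2050 × 415 = 850750 N.
Try a within the flange: a = T/(0.85 f'_c b_f) = 850750/(0.85 × 25.6 × 700) = 55.85 mm.
Since a = 55.85 ≤ h_f = 125 mm, the stress block lies entirely in the flange; analyse as a rectangular beam of width b_f.
M_n = T(d − a/2) = 850750 × (690 − 27.925) = 563.26 × 10⁶ N·mm.
M_n = 563.26 kN·m.

M_n ≈ 563 kN·m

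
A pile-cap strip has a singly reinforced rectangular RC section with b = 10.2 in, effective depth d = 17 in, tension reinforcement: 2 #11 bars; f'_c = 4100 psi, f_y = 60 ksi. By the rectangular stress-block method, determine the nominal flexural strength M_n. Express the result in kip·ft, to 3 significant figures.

M_n ≈ 224 kip·ft

A_s = 2 × 1.56 = 3.12 in².
T = A_s f_y = 3.12 × 60 = 187.2 kips.
a = T/(0.85 f'_c b) = 187.2/(0.85 × 4.1 × 10.2) = 5.266 in.
M_n = T(d − a/2) = 187.2 × (17 − 2.633) = 2689.5 kip·in = 2689.5/12 = 224.13 kip·ft.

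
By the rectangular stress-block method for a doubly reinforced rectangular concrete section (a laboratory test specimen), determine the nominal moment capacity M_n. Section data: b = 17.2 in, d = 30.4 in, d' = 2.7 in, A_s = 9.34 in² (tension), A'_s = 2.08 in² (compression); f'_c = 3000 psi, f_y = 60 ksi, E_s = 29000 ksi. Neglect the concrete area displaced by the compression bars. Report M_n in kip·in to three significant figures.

Assume both steels yield.
a = (A_s − A'_s) f_y/(0.85 f'_c b) = (9.34 − 2.08) × 60/(0.85 × 3 × 17.2) = 9.932 in.
c = a/β₁ = 9.932/0.85 = 11.685 in; ε'_s = 0.003(c − d')/c = 0.0023 ≥ ε_y = 0.0021, so the compression steel yields.
M_n = (A_s − A'_s) f_y (d − a/2) + A'_s f_y (d − d') = 435.6 × (30.4 − 4.966) + 124.8 × (30.4 − 2.7) = 11079.1 + 3457.0 = 14536.1 kip·in.

M_n ≈ 14500 kip·in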